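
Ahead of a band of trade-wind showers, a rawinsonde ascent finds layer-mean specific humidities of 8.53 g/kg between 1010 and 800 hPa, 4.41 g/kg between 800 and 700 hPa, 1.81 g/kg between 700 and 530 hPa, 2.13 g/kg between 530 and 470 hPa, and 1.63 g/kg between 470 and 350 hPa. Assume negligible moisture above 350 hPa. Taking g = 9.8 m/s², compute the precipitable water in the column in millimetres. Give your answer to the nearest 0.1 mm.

Precipitable water is the column-integrated vapour mass per unit area: PW = (1/g) Σ q̄ Δp, with q in kg/kg and Δp in Pa (1 kg/m² of water = 1 mm).
Layer 1010–800 hPa: Δp = 210 hPa = 21000 Pa, q̄ = 0.00853 kg/kg → 0.00853 × 21000 / 9.8 = 18.28 mm
Layer 800–700 hPa: Δp = 100 hPa = 10000 Pa, q̄ = 0.00441 kg/kg → 0.00441 × 10000 / 9.8 = 4.50 mm
Layer 700–530 hPa: Δp = 170 hPa = 17000 Pa, q̄ = 0.00181 kg/kg → 0.00181 × 17000 / 9.8 = 3.14 mm
Layer 530–470 hPa: Δp = 60 hPa = 6000 Pa, q̄ = 0.00213 kg/kg → 0.00213 × 6000 / 9.8 = 1.30 mm
Layer 470–350 hPa: Δp = 120 hPa = 12000 Pa, q̄ = 0.00163 kg/kg → 0.00163 × 12000 / 9.8 = 2.00 mm
PW = 18.28 + 4.50 + 3.14 + 1.30 + 2.00 = 29.22 ≈ 29.2 mm.

PW ≈ 29.2 mm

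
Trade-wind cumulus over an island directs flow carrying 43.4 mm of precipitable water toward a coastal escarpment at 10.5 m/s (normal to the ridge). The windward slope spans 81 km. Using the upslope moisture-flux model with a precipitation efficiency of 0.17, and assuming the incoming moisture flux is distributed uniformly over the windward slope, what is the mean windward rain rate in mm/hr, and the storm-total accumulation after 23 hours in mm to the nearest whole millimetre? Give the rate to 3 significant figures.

Incoming column moisture flux per unit ridge length: F = V × PW = 10.5 × 43.4 = 455.7 mm·m/s.
Spread over the 81 km slope with efficiency ε = 0.17: R = ε·F/W = 0.17 × 455.7 / 81000 m = 9.564e-04 mm/s.
R = 9.564e-04 × 3600 = 3.44 mm/hr.
Over 23 h: total = 3.44 × 23 = 79.12 ≈ 79 mm.

R ≈ 3.44 mm/hr; total ≈ 79 mm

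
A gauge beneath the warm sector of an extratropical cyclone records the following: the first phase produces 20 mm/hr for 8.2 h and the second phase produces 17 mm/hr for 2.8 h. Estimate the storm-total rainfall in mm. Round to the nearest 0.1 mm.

total ≈ 211.6 mm

Total = Σ Rᵢ Δtᵢ = 20 × 8.2 + 17 × 2.8
      = 164 + 47.6 = 211.6 mm.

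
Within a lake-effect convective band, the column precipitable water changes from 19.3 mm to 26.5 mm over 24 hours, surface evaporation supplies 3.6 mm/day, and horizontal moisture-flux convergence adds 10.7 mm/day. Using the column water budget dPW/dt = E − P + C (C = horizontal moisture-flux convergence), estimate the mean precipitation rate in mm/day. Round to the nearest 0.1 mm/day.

dPW/dt = (26.5 − 19.3) mm / (24/24 day) = +7.200 mm/day.
P = E + C − dPW/dt = 3.6 + (10.7) − (+7.200) = 7.1 mm/day.

P ≈ 7.1 mm/day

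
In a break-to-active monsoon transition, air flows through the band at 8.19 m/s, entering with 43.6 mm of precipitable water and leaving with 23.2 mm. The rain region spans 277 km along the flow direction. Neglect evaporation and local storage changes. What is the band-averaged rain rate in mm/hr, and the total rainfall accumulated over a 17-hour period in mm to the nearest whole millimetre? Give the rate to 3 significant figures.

Column moisture flux per unit crosswind length is F = V × PW.
Inflow: F_in = 8.19 × 43.6 = 357.084 mm·m/s
Outflow: F_out = 8.19 × 23.2 = 190.008 mm·m/s
Steady-state rate R = (F_in − F_out)/L = (357.084 − 190.008) / 277000 m = 6.032e-04 mm/s.
R = 6.032e-04 × 3600 = 2.17 mm/hr.
Over 17 h: total = 2.17 × 17 = 36.89 ≈ 37 mm.

R ≈ 2.17 mm/hr; total ≈ 37 mm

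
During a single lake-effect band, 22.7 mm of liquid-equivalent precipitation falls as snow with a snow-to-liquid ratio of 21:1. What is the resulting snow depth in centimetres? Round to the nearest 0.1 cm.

Snow depth = liquid × ratio = 22.7 mm × 21 = 476.7 mm = 47.7 cm.

snow depth ≈ 47.7 cm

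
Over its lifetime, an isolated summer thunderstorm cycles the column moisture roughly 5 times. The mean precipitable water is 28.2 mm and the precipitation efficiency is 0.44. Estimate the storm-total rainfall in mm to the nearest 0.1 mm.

Each cycle deposits ε × PW = 0.44 × 28.2 = 12.408 mm.
Over 5 cycles: 5 × 12.408 = 62.0 mm.

rainfall ≈ 62.0 mm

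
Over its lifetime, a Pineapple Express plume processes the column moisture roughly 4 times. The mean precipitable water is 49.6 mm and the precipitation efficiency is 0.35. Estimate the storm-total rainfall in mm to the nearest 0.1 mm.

rainfall ≈ 69.4 mm

Each cycle deposits ε × PW = 0.35 × 49.6 = 17.36 mm.
Over 4 cycles: 4 × 17.36 = 69.4 mm.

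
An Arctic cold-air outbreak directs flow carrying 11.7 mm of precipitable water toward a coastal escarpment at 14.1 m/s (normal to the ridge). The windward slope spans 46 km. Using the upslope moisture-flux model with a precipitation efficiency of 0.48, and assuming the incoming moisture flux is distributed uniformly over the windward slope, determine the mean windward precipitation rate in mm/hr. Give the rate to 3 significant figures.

R ≈ 6.20 mm/hr

Incoming column moisture flux per unit ridge length: F = V × PW = 14.1 × 11.7 = 164.97 mm·m/s.
Spread over the 46 km slope with efficiency ε = 0.48: R = ε·F/W = 0.48 × 164.97 / 46000 m = 1.721e-03 mm/s.
R = 1.721e-03 × 3600 = 6.20 mm/hr.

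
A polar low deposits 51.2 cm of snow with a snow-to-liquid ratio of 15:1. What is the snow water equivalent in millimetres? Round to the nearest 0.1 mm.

SWE ≈ 34.1 mm

SWE = snow depth / ratio = 51.2 cm / 15 = 3.413 cm = 34.1 mm.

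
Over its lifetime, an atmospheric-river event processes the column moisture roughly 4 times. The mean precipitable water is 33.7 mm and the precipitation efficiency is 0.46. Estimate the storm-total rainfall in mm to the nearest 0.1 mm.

Each cycle deposits ε × PW = 0.46 × 33.7 = 15.502 mm.
Over 4 cycles: 4 × 15.502 = 62.0 mm.

rainfall ≈ 62.0 mm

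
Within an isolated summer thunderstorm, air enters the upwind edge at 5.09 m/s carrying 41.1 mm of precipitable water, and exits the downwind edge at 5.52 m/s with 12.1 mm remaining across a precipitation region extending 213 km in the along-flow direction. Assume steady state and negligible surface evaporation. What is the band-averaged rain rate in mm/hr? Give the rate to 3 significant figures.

R ≈ 2.41 mm/hr

Column moisture flux per unit crosswind length is F = V × PW.
Inflow: F_in = 5.09 × 41.1 = 209.199 mm·m/s
Outflow: F_out = 5.52 × 12.1 = 66.792 mm·m/s
Steady-state rate R = (F_in − F_out)/L = (209.199 − 66.792) / 213000 m = 6.686e-04 mm/s.
R = 6.686e-04 × 3600 = 2.41 mm/hr.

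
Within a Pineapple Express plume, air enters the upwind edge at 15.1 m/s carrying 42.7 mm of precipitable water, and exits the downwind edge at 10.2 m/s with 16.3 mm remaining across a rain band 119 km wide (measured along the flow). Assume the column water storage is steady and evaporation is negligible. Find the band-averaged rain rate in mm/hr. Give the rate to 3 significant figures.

R ≈ 14.5 mm/hr

Column moisture flux per unit crosswind length is F = V × PW.
Inflow: F_in = 15.1 × 42.7 = 644.77 mm·m/s
Outflow: F_out = 10.2 × 16.3 = 166.26 mm·m/s
Steady-state rate R = (F_in − F_out)/L = (644.77 − 166.26) / 119000 m = 4.021e-03 mm/s.
R = 4.021e-03 × 3600 = 14.5 mm/hr.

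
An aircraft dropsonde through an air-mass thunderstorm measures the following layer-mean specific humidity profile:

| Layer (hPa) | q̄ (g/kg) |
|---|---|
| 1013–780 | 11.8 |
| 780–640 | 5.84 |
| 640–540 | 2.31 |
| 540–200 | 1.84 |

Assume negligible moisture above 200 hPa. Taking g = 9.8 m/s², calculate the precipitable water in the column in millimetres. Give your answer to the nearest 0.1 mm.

PW ≈ 45.1 mm

Precipitable water is the column-integrated vapour mass per unit area: PW = (1/g) Σ q̄ Δp, with q in kg/kg and Δp in Pa (1 kg/m² of water = 1 mm).
Layer 1013–780 hPa: Δp = 233 hPa = 23300 Pa, q̄ = 0.0118 kg/kg → 0.0118 × 23300 / 9.8 = 28.06 mm
Layer 780–640 hPa: Δp = 140 hPa = 14000 Pa, q̄ = 0.00584 kg/kg → 0.00584 × 14000 / 9.8 = 8.34 mm
Layer 640–540 hPa: Δp = 100 hPa = 10000 Pa, q̄ = 0.00231 kg/kg → 0.00231 × 10000 / 9.8 = 2.36 mm
Layer 540–200 hPa: Δp = 340 hPa = 34000 Pa, q̄ = 0.00184 kg/kg → 0.00184 × 34000 / 9.8 = 6.38 mm
PW = 28.06 + 8.34 + 2.36 + 6.38 = 45.14 ≈ 45.1 mm.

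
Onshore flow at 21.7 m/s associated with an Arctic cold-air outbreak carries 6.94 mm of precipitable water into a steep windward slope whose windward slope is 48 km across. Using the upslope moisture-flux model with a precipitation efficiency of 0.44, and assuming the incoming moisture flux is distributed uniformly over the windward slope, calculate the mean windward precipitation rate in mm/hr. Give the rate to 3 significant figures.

Incoming column moisture flux per unit ridge length: F = V × PW = 21.7 × 6.94 = 150.598 mm·m/s.
Spread over the 48 km slope with efficiency ε = 0.44: R = ε·F/W = 0.44 × 150.598 / 48000 m = 1.380e-03 mm/s.
R = 1.380e-03 × 3600 = 4.97 mm/hr.

R ≈ 4.97 mm/hr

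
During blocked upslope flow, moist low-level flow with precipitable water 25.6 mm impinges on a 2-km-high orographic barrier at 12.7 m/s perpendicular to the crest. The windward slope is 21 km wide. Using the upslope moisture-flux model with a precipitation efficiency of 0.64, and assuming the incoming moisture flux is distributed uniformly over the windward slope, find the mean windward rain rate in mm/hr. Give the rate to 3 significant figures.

R ≈ 35.7 mm/hr

Incoming column moisture flux per unit ridge length: F = V × PW = 12.7 × 25.6 = 325.12 mm·m/s.
Spread over the 21 km slope with efficiency ε = 0.64: R = ε·F/W = 0.64 × 325.12 / 21000 m = 9.908e-03 mm/s.
R = 9.908e-03 × 3600 = 35.7 mm/hr.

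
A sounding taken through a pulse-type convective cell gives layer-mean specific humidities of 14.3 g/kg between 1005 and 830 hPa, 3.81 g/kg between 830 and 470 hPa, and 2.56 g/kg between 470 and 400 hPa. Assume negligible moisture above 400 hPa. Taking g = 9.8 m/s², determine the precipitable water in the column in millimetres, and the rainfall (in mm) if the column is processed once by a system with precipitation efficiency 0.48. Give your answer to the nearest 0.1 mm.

PW ≈ 41.4 mm; rainfall ≈ 19.9 mm

Precipitable water is the column-integrated vapour mass per unit area: PW = (1/g) Σ q̄ Δp, with q in kg/kg and Δp in Pa (1 kg/m² of water = 1 mm).
Layer 1005–830 hPa: Δp = 175 hPa = 17500 Pa, q̄ = 0.0143 kg/kg → 0.0143 × 17500 / 9.8 = 25.54 mm
Layer 830–470 hPa: Δp = 360 hPa = 36000 Pa, q̄ = 0.00381 kg/kg → 0.00381 × 36000 / 9.8 = 14.00 mm
Layer 470–400 hPa: Δp = 70 hPa = 7000 Pa, q̄ = 0.00256 kg/kg → 0.00256 × 7000 / 9.8 = 1.83 mm
PW = 25.54 + 14.00 + 1.83 = 41.37 ≈ 41.4 mm.
Rainfall = ε × PW = 0.48 × 41.4 = 19.9 mm.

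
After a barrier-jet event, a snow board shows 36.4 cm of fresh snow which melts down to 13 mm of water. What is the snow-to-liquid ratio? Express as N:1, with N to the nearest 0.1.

Ratio = snow depth / SWE = 364 mm / 13 mm = 28.0, i.e. 28.0:1.

ratio ≈ 28.0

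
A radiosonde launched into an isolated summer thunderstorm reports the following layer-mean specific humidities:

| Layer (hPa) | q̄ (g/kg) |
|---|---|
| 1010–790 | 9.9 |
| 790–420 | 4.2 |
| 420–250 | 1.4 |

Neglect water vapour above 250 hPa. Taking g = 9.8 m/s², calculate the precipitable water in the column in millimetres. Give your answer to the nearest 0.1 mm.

PW ≈ 40.5 mm

Precipitable water is the column-integrated vapour mass per unit area: PW = (1/g) Σ q̄ Δp, with q in kg/kg and Δp in Pa (1 kg/m² of water = 1 mm).
Layer 1010–790 hPa: Δp = 220 hPa = 22000 Pa, q̄ = 0.0099 kg/kg → 0.0099 × 22000 / 9.8 = 22.22 mm
Layer 790–420 hPa: Δp = 370 hPa = 37000 Pa, q̄ = 0.0042 kg/kg → 0.0042 × 37000 / 9.8 = 15.86 mm
Layer 420–250 hPa: Δp = 170 hPa = 17000 Pa, q̄ = 0.0014 kg/kg → 0.0014 × 17000 / 9.8 = 2.43 mm
PW = 22.22 + 15.86 + 2.43 = 40.51 ≈ 40.5 mm.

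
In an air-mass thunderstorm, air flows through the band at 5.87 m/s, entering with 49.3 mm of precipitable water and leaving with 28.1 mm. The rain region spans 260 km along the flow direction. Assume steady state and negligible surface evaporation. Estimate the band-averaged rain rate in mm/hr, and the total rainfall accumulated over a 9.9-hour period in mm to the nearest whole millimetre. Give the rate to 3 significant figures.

Column moisture flux per unit crosswind length is F = V × PW.
Inflow: F_in = 5.87 × 49.3 = 289.391 mm·m/s
Outflow: F_out = 5.87 × 28.1 = 164.947 mm·m/s
Steady-state rate R = (F_in − F_out)/L = (289.391 − 164.947) / 260000 m = 4.786e-04 mm/s.
R = 4.786e-04 × 3600 = 1.72 mm/hr.
Over 9.9 h: total = 1.72 × 9.9 = 17.028 ≈ 17 mm.

R ≈ 1.72 mm/hr; total ≈ 17 mm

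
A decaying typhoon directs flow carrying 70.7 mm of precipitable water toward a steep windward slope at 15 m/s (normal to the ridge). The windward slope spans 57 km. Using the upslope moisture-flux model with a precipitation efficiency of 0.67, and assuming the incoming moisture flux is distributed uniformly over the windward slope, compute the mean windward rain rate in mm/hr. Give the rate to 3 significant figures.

R ≈ 44.9 mm/hr

Incoming column moisture flux per unit ridge length: F = V × PW = 15 × 70.7 = 1060.5 mm·m/s.
Spread over the 57 km slope with efficiency ε = 0.67: R = ε·F/W = 0.67 × 1060.5 / 57000 m = 1.247e-02 mm/s.
R = 1.247e-02 × 3600 = 44.9 mm/hr.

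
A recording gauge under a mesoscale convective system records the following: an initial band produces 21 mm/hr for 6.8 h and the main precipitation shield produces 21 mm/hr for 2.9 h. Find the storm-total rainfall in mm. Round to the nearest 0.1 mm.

total ≈ 203.7 mm

Total = Σ Rᵢ Δtᵢ = 21 × 6.8 + 21 × 2.9
      = 142.8 + 60.9 = 203.7 mm.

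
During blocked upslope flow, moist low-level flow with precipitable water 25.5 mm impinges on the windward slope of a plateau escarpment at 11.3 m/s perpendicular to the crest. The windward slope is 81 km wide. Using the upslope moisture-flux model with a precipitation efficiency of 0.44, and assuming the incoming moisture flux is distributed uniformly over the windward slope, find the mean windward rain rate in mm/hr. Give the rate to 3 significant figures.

R ≈ 5.63 mm/hr

Incoming column moisture flux per unit ridge length: F = V × PW = 11.3 × 25.5 = 288.15 mm·m/s.
Spread over the 81 km slope with efficiency ε = 0.44: R = ε·F/W = 0.44 × 288.15 / 81000 m = 1.565e-03 mm/s.
R = 1.565e-03 × 3600 = 5.63 mm/hr.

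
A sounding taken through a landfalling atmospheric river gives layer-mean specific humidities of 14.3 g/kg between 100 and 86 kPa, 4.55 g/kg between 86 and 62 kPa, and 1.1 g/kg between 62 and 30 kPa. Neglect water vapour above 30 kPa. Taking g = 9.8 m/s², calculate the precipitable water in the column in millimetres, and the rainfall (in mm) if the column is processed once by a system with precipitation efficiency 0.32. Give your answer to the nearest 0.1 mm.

PW ≈ 35.2 mm; rainfall ≈ 11.3 mm

Precipitable water is the column-integrated vapour mass per unit area: PW = (1/g) Σ q̄ Δp, with q in kg/kg and Δp in Pa (1 kg/m² of water = 1 mm).
Layer 100–86 kPa: Δp = 140 hPa = 14000 Pa, q̄ = 0.0143 kg/kg → 0.0143 × 14000 / 9.8 = 20.43 mm
Layer 86–62 kPa: Δp = 240 hPa = 24000 Pa, q̄ = 0.00455 kg/kg → 0.00455 × 24000 / 9.8 = 11.14 mm
Layer 62–30 kPa: Δp = 320 hPa = 32000 Pa, q̄ = 0.0011 kg/kg → 0.0011 × 32000 / 9.8 = 3.59 mm
PW = 20.43 + 11.14 + 3.59 = 35.16 ≈ 35.2 mm.
Rainfall = ε × PW = 0.32 × 35.2 = 11.3 mm.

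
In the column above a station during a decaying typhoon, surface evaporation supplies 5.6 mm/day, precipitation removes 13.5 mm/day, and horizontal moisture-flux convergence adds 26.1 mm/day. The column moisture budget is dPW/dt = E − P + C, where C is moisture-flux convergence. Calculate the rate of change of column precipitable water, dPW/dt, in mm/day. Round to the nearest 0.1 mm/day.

dPW/dt = E − P + C = 5.6 − 13.5 + (26.1) = 18.2 mm/day.

dPW/dt ≈ 18.2 mm/day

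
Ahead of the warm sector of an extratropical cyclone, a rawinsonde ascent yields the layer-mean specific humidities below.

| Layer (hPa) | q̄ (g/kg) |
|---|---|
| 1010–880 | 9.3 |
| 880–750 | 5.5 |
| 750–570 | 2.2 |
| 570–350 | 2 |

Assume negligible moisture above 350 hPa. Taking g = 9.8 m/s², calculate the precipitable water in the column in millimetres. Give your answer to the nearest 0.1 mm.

PW ≈ 28.2 mm

Precipitable water is the column-integrated vapour mass per unit area: PW = (1/g) Σ q̄ Δp, with q in kg/kg and Δp in Pa (1 kg/m² of water = 1 mm).
Layer 1010–880 hPa: Δp = 130 hPa = 13000 Pa, q̄ = 0.0093 kg/kg → 0.0093 × 13000 / 9.8 = 12.34 mm
Layer 880–750 hPa: Δp = 130 hPa = 13000 Pa, q̄ = 0.0055 kg/kg → 0.0055 × 13000 / 9.8 = 7.30 mm
Layer 750–570 hPa: Δp = 180 hPa = 18000 Pa, q̄ = 0.0022 kg/kg → 0.0022 × 18000 / 9.8 = 4.04 mm
Layer 570–350 hPa: Δp = 220 hPa = 22000 Pa, q̄ = 0.002 kg/kg → 0.002 × 22000 / 9.8 = 4.49 mm
PW = 12.34 + 7.30 + 4.04 + 4.49 = 28.17 ≈ 28.2 mm.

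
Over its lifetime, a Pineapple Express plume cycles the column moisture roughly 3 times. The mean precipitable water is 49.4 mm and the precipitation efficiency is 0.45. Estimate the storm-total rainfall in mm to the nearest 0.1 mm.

rainfall ≈ 66.7 mm

Each cycle deposits ε × PW = 0.45 × 49.4 = 22.23 mm.
Over 3 cycles: 3 × 22.23 = 66.7 mm.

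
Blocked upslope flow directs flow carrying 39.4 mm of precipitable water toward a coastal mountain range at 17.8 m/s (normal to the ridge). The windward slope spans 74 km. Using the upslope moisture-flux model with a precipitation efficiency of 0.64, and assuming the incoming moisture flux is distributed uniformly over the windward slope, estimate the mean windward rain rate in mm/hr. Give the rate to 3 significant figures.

R ≈ 21.8 mm/hr

Incoming column moisture flux per unit ridge length: F = V × PW = 17.8 × 39.4 = 701.32 mm·m/s.
Spread over the 74 km slope with efficiency ε = 0.64: R = ε·F/W = 0.64 × 701.32 / 74000 m = 6.065e-03 mm/s.
R = 6.065e-03 × 3600 = 21.8 mm/hr.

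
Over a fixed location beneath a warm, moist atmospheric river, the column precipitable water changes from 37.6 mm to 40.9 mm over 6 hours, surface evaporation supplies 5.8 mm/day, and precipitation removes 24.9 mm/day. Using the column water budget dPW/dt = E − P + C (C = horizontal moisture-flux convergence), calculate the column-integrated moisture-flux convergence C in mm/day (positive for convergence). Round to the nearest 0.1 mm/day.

dPW/dt = (40.9 − 37.6) mm / (6/24 day) = +13.200 mm/day.
C = dPW/dt − E + P = (+13.200) − 5.8 + 24.9 = 32.3 mm/day.

C ≈ 32.3 mm/day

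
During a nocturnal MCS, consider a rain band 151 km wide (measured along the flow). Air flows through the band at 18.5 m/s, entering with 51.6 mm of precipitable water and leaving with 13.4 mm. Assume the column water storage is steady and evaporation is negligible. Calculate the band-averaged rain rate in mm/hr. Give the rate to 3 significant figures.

Column moisture flux per unit crosswind length is F = V × PW.
Inflow: F_in = 18.5 × 51.6 = 954.6 mm·m/s
Outflow: F_out = 18.5 × 13.4 = 247.9 mm·m/s
Steady-state rate R = (F_in − F_out)/L = (954.6 − 247.9) / 151000 m = 4.680e-03 mm/s.
R = 4.680e-03 × 3600 = 16.8 mm/hr.

R ≈ 16.8 mm/hr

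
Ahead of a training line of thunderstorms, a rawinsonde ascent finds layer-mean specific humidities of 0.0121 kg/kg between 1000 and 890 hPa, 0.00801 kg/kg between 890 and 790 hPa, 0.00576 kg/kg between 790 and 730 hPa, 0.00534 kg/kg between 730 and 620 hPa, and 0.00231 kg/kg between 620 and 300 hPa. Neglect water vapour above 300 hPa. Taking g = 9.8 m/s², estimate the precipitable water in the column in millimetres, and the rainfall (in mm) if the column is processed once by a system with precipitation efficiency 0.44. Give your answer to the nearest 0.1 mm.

PW ≈ 38.8 mm; rainfall ≈ 17.1 mm

Precipitable water is the column-integrated vapour mass per unit area: PW = (1/g) Σ q̄ Δp, with q in kg/kg and Δp in Pa (1 kg/m² of water = 1 mm).
Layer 1000–890 hPa: Δp = 110 hPa = 11000 Pa, q̄ = 0.0121 kg/kg → 0.0121 × 11000 / 9.8 = 13.58 mm
Layer 890–790 hPa: Δp = 100 hPa = 10000 Pa, q̄ = 0.00801 kg/kg → 0.00801 × 10000 / 9.8 = 8.17 mm
Layer 790–730 hPa: Δp = 60 hPa = 6000 Pa, q̄ = 0.00576 kg/kg → 0.00576 × 6000 / 9.8 = 3.53 mm
Layer 730–620 hPa: Δp = 110 hPa = 11000 Pa, q̄ = 0.00534 kg/kg → 0.00534 × 11000 / 9.8 = 5.99 mm
Layer 620–300 hPa: Δp = 320 hPa = 32000 Pa, q̄ = 0.00231 kg/kg → 0.00231 × 32000 / 9.8 = 7.54 mm
PW = 13.58 + 8.17 + 3.53 + 5.99 + 7.54 = 38.81 ≈ 38.8 mm.
Rainfall = ε × PW = 0.44 × 38.8 = 17.1 mm.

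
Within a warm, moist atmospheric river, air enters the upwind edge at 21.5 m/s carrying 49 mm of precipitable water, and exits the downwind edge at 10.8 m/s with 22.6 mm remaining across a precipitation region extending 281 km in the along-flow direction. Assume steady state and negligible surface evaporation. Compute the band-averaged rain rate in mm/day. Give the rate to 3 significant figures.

R ≈ 249 mm/day

Column moisture flux per unit crosswind length is F = V × PW.
Inflow: F_in = 21.5 × 49 = 1053.5 mm·m/s
Outflow: F_out = 10.8 × 22.6 = 244.08 mm·m/s
Steady-state rate R = (F_in − F_out)/L = (1053.5 − 244.08) / 281000 m = 2.880e-03 mm/s.
R = 2.880e-03 × 3600 × 24 = 249 mm/day.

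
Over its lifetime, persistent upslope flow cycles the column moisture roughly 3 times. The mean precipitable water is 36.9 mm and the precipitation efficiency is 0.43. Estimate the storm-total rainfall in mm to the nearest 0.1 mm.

Each cycle deposits ε × PW = 0.43 × 36.9 = 15.867 mm.
Over 3 cycles: 3 × 15.867 = 47.6 mm.

rainfall ≈ 47.6 mm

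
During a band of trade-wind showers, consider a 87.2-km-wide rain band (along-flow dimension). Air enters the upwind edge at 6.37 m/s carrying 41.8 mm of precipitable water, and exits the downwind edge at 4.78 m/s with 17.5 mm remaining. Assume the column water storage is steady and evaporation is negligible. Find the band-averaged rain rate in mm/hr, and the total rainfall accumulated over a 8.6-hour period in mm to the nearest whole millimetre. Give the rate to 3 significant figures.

Column moisture flux per unit crosswind length is F = V × PW.
Inflow: F_in = 6.37 × 41.8 = 266.266 mm·m/s
Outflow: F_out = 4.78 × 17.5 = 83.65 mm·m/s
Steady-state rate R = (F_in − F_out)/L = (266.266 − 83.65) / 87200 m = 2.094e-03 mm/s.
R = 2.094e-03 × 3600 = 7.54 mm/hr.
Over 8.6 h: total = 7.54 × 8.6 = 64.844 ≈ 65 mm.

R ≈ 7.54 mm/hr; total ≈ 65 mm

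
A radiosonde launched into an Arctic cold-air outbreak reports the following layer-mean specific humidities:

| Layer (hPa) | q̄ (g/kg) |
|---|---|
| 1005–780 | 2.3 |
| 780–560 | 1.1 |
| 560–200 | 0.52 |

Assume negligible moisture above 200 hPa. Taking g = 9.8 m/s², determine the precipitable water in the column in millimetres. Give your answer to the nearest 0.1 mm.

Precipitable water is the column-integrated vapour mass per unit area: PW = (1/g) Σ q̄ Δp, with q in kg/kg and Δp in Pa (1 kg/m² of water = 1 mm).
Layer 1005–780 hPa: Δp = 225 hPa = 22500 Pa, q̄ = 0.0023 kg/kg → 0.0023 × 22500 / 9.8 = 5.28 mm
Layer 780–560 hPa: Δp = 220 hPa = 22000 Pa, q̄ = 0.0011 kg/kg → 0.0011 × 22000 / 9.8 = 2.47 mm
Layer 560–200 hPa: Δp = 360 hPa = 36000 Pa, q̄ = 0.00052 kg/kg → 0.00052 × 36000 / 9.8 = 1.91 mm
PW = 5.28 + 2.47 + 1.91 = 9.66 ≈ 9.7 mm.

PW ≈ 9.7 mm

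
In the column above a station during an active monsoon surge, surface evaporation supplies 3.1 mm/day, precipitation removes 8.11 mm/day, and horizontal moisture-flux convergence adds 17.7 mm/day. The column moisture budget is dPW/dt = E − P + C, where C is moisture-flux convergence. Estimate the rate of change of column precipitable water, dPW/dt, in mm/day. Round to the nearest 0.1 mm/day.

dPW/dt = E − P + C = 3.1 − 8.11 + (17.7) = 12.7 mm/day.

dPW/dt ≈ 12.7 mm/day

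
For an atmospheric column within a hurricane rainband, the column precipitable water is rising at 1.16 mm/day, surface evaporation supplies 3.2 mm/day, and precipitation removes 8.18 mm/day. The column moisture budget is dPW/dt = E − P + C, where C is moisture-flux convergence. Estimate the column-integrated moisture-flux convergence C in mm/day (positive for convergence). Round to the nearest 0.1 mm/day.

C ≈ 6.1 mm/day

dPW/dt = +1.16 mm/day.
C = dPW/dt − E + P = (+1.16) − 3.2 + 8.18 = 6.1 mm/day.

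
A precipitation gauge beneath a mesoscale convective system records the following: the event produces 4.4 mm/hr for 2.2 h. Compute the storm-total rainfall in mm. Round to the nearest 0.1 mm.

Total = Σ Rᵢ Δtᵢ = 4.4 × 2.2
      = 9.68 = 9.7 mm.

total ≈ 9.7 mm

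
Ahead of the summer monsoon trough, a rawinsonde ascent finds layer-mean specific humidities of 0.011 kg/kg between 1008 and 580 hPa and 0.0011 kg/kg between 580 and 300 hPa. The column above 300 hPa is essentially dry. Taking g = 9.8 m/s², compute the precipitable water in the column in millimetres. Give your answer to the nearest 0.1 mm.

PW ≈ 51.2 mm

Precipitable water is the column-integrated vapour mass per unit area: PW = (1/g) Σ q̄ Δp, with q in kg/kg and Δp in Pa (1 kg/m² of water = 1 mm).
Layer 1008–580 hPa: Δp = 428 hPa = 42800 Pa, q̄ = 0.011 kg/kg → 0.011 × 42800 / 9.8 = 48.04 mm
Layer 580–300 hPa: Δp = 280 hPa = 28000 Pa, q̄ = 0.0011 kg/kg → 0.0011 × 28000 / 9.8 = 3.14 mm
PW = 48.04 + 3.14 = 51.18 ≈ 51.2 mm.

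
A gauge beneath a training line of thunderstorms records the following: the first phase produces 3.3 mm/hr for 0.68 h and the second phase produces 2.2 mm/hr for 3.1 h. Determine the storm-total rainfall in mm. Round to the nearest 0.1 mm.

total ≈ 9.1 mm

Total = Σ Rᵢ Δtᵢ = 3.3 × 0.68 + 2.2 × 3.1
      = 2.244 + 6.82 = 9.1 mm.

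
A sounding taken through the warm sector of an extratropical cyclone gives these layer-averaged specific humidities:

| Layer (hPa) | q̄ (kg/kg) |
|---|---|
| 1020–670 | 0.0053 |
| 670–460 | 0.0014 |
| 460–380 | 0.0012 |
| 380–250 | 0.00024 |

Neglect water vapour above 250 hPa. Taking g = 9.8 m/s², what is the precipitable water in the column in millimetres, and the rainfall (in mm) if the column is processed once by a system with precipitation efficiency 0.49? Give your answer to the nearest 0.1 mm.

PW ≈ 23.2 mm; rainfall ≈ 11.4 mm

Precipitable water is the column-integrated vapour mass per unit area: PW = (1/g) Σ q̄ Δp, with q in kg/kg and Δp in Pa (1 kg/m² of water = 1 mm).
Layer 1020–670 hPa: Δp = 350 hPa = 35000 Pa, q̄ = 0.0053 kg/kg → 0.0053 × 35000 / 9.8 = 18.93 mm
Layer 670–460 hPa: Δp = 210 hPa = 21000 Pa, q̄ = 0.0014 kg/kg → 0.0014 × 21000 / 9.8 = 3.00 mm
Layer 460–380 hPa: Δp = 80 hPa = 8000 Pa, q̄ = 0.0012 kg/kg → 0.0012 × 8000 / 9.8 = 0.98 mm
Layer 380–250 hPa: Δp = 130 hPa = 13000 Pa, q̄ = 0.00024 kg/kg → 0.00024 × 13000 / 9.8 = 0.32 mm
PW = 18.93 + 3.00 + 0.98 + 0.32 = 23.23 ≈ 23.2 mm.
Rainfall = ε × PW = 0.49 × 23.2 = 11.4 mm.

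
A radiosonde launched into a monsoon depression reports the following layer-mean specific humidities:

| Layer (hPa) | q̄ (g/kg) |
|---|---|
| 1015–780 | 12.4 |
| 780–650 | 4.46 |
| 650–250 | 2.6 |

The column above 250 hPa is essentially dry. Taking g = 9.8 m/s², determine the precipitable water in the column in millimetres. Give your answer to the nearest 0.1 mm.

Precipitable water is the column-integrated vapour mass per unit area: PW = (1/g) Σ q̄ Δp, with q in kg/kg and Δp in Pa (1 kg/m² of water = 1 mm).
Layer 1015–780 hPa: Δp = 235 hPa = 23500 Pa, q̄ = 0.0124 kg/kg → 0.0124 × 23500 / 9.8 = 29.73 mm
Layer 780–650 hPa: Δp = 130 hPa = 13000 Pa, q̄ = 0.00446 kg/kg → 0.00446 × 13000 / 9.8 = 5.92 mm
Layer 650–250 hPa: Δp = 400 hPa = 40000 Pa, q̄ = 0.0026 kg/kg → 0.0026 × 40000 / 9.8 = 10.61 mm
PW = 29.73 + 5.92 + 10.61 = 46.26 ≈ 46.3 mm.

PW ≈ 46.3 mm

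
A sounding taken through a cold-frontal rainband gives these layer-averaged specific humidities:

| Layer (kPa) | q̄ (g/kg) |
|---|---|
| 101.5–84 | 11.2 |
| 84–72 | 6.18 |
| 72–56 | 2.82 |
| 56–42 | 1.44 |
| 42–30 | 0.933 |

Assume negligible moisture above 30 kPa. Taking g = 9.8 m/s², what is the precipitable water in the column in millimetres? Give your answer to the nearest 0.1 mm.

Precipitable water is the column-integrated vapour mass per unit area: PW = (1/g) Σ q̄ Δp, with q in kg/kg and Δp in Pa (1 kg/m² of water = 1 mm).
Layer 101.5–84 kPa: Δp = 175 hPa = 17500 Pa, q̄ = 0.0112 kg/kg → 0.0112 × 17500 / 9.8 = 20.00 mm
Layer 84–72 kPa: Δp = 120 hPa = 12000 Pa, q̄ = 0.00618 kg/kg → 0.00618 × 12000 / 9.8 = 7.57 mm
Layer 72–56 kPa: Δp = 160 hPa = 16000 Pa, q̄ = 0.00282 kg/kg → 0.00282 × 16000 / 9.8 = 4.60 mm
Layer 56–42 kPa: Δp = 140 hPa = 14000 Pa, q̄ = 0.00144 kg/kg → 0.00144 × 14000 / 9.8 = 2.06 mm
Layer 42–30 kPa: Δp = 120 hPa = 12000 Pa, q̄ = 0.000933 kg/kg → 0.000933 × 12000 / 9.8 = 1.14 mm
PW = 20.00 + 7.57 + 4.60 + 2.06 + 1.14 = 35.37 ≈ 35.4 mm.

PW ≈ 35.4 mm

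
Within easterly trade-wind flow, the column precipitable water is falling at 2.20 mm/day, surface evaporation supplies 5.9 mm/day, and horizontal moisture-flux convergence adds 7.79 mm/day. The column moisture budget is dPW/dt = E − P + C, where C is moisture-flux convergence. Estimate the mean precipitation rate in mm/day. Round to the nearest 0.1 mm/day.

dPW/dt = -2.20 mm/day.
P = E + C − dPW/dt = 5.9 + (7.79) − (-2.20) = 15.9 mm/day.

P ≈ 15.9 mm/day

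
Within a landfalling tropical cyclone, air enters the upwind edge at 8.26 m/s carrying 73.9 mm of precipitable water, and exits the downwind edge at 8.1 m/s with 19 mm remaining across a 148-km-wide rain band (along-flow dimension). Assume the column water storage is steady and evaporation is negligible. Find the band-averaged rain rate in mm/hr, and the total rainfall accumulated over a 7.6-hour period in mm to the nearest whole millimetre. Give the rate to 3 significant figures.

R ≈ 11.1 mm/hr; total ≈ 84 mm

Column moisture flux per unit crosswind length is F = V × PW.
Inflow: F_in = 8.26 × 73.9 = 610.414 mm·m/s
Outflow: F_out = 8.1 × 19 = 153.9 mm·m/s
Steady-state rate R = (F_in − F_out)/L = (610.414 − 153.9) / 148000 m = 3.085e-03 mm/s.
R = 3.085e-03 × 3600 = 11.1 mm/hr.
Over 7.6 h: total = 11.1 × 7.6 = 84.36 ≈ 84 mm.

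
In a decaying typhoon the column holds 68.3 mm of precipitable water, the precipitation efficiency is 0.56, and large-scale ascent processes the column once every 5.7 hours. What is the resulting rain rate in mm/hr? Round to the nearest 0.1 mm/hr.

Each overturning extracts ε × PW = 0.56 × 68.3 = 38.248 mm.
Rate = ε·PW / τ = 38.248 / 5.7 h = 6.7 mm/hr.

R ≈ 6.7 mm/hr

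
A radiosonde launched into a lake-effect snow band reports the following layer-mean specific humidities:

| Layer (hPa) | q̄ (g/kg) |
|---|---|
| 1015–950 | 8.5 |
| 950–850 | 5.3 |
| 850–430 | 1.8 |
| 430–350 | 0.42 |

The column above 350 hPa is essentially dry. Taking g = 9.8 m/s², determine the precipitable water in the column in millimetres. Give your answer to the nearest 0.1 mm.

Precipitable water is the column-integrated vapour mass per unit area: PW = (1/g) Σ q̄ Δp, with q in kg/kg and Δp in Pa (1 kg/m² of water = 1 mm).
Layer 1015–950 hPa: Δp = 65 hPa = 6500 Pa, q̄ = 0.0085 kg/kg → 0.0085 × 6500 / 9.8 = 5.64 mm
Layer 950–850 hPa: Δp = 100 hPa = 10000 Pa, q̄ = 0.0053 kg/kg → 0.0053 × 10000 / 9.8 = 5.41 mm
Layer 850–430 hPa: Δp = 420 hPa = 42000 Pa, q̄ = 0.0018 kg/kg → 0.0018 × 42000 / 9.8 = 7.71 mm
Layer 430–350 hPa: Δp = 80 hPa = 8000 Pa, q̄ = 0.00042 kg/kg → 0.00042 × 8000 / 9.8 = 0.34 mm
PW = 5.64 + 5.41 + 7.71 + 0.34 = 19.10 ≈ 19.1 mm.

PW ≈ 19.1 mm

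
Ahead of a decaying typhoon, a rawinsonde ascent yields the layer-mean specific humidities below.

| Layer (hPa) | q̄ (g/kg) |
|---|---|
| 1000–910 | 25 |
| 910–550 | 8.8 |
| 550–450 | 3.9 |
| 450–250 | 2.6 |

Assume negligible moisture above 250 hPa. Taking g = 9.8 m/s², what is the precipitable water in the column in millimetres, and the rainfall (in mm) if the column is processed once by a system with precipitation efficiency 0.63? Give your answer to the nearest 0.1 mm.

Precipitable water is the column-integrated vapour mass per unit area: PW = (1/g) Σ q̄ Δp, with q in kg/kg and Δp in Pa (1 kg/m² of water = 1 mm).
Layer 1000–910 hPa: Δp = 90 hPa = 9000 Pa, q̄ = 0.025 kg/kg → 0.025 × 9000 / 9.8 = 22.96 mm
Layer 910–550 hPa: Δp = 360 hPa = 36000 Pa, q̄ = 0.0088 kg/kg → 0.0088 × 36000 / 9.8 = 32.33 mm
Layer 550–450 hPa: Δp = 100 hPa = 10000 Pa, q̄ = 0.0039 kg/kg → 0.0039 × 10000 / 9.8 = 3.98 mm
Layer 450–250 hPa: Δp = 200 hPa = 20000 Pa, q̄ = 0.0026 kg/kg → 0.0026 × 20000 / 9.8 = 5.31 mm
PW = 22.96 + 32.33 + 3.98 + 5.31 = 64.58 ≈ 64.6 mm.
Rainfall = ε × PW = 0.63 × 64.6 = 40.7 mm.

PW ≈ 64.6 mm; rainfall ≈ 40.7 mm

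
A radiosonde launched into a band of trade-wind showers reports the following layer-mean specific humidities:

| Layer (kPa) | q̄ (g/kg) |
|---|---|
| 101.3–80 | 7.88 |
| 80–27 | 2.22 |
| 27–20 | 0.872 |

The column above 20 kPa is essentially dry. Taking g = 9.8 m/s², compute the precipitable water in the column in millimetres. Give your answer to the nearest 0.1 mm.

Precipitable water is the column-integrated vapour mass per unit area: PW = (1/g) Σ q̄ Δp, with q in kg/kg and Δp in Pa (1 kg/m² of water = 1 mm).
Layer 101.3–80 kPa: Δp = 213 hPa = 21300 Pa, q̄ = 0.00788 kg/kg → 0.00788 × 21300 / 9.8 = 17.13 mm
Layer 80–27 kPa: Δp = 530 hPa = 53000 Pa, q̄ = 0.00222 kg/kg → 0.00222 × 53000 / 9.8 = 12.01 mm
Layer 27–20 kPa: Δp = 70 hPa = 7000 Pa, q̄ = 0.000872 kg/kg → 0.000872 × 7000 / 9.8 = 0.62 mm
PW = 17.13 + 12.01 + 0.62 = 29.76 ≈ 29.8 mm.

PW ≈ 29.8 mm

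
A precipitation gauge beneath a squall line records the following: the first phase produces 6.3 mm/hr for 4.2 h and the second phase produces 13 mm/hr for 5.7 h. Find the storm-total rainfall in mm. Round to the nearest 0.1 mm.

Total = Σ Rᵢ Δtᵢ = 6.3 × 4.2 + 13 × 5.7
      = 26.46 + 74.1 = 100.6 mm.

total ≈ 100.6 mm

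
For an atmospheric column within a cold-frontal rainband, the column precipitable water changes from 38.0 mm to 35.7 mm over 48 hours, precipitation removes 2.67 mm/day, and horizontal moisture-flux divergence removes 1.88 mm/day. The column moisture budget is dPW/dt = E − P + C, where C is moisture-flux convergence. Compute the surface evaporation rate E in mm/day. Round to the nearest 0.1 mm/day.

E ≈ 3.4 mm/day

dPW/dt = (35.7 − 38.0) mm / (48/24 day) = -1.150 mm/day.
E = dPW/dt + P − C = (-1.150) + 2.67 − (-1.88) = 3.4 mm/day.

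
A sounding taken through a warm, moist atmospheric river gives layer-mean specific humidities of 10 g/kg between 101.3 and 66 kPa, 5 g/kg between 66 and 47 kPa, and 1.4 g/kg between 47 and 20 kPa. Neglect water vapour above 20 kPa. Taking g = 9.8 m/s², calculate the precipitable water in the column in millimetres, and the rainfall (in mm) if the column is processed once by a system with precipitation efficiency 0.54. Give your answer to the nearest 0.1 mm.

PW ≈ 49.6 mm; rainfall ≈ 26.8 mm

Precipitable water is the column-integrated vapour mass per unit area: PW = (1/g) Σ q̄ Δp, with q in kg/kg and Δp in Pa (1 kg/m² of water = 1 mm).
Layer 101.3–66 kPa: Δp = 353 hPa = 35300 Pa, q̄ = 0.01 kg/kg → 0.01 × 35300 / 9.8 = 36.02 mm
Layer 66–47 kPa: Δp = 190 hPa = 19000 Pa, q̄ = 0.005 kg/kg → 0.005 × 19000 / 9.8 = 9.69 mm
Layer 47–20 kPa: Δp = 270 hPa = 27000 Pa, q̄ = 0.0014 kg/kg → 0.0014 × 27000 / 9.8 = 3.86 mm
PW = 36.02 + 9.69 + 3.86 = 49.57 ≈ 49.6 mm.
Rainfall = ε × PW = 0.54 × 49.6 = 26.8 mm.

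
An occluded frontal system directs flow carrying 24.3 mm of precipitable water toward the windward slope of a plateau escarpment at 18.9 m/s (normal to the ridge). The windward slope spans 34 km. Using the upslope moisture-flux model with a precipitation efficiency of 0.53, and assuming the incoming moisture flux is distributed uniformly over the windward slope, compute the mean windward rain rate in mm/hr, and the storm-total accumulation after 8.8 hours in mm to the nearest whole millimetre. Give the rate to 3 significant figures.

Incoming column moisture flux per unit ridge length: F = V × PW = 18.9 × 24.3 = 459.27 mm·m/s.
Spread over the 34 km slope with efficiency ε = 0.53: R = ε·F/W = 0.53 × 459.27 / 34000 m = 7.159e-03 mm/s.
R = 7.159e-03 × 3600 = 25.8 mm/hr.
Over 8.8 h: total = 25.8 × 8.8 = 227.04 ≈ 227 mm.

R ≈ 25.8 mm/hr; total ≈ 227 mm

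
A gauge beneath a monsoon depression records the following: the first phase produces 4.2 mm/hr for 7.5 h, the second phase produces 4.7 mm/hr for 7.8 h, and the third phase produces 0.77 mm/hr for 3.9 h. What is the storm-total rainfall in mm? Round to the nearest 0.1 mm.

Total = Σ Rᵢ Δtᵢ = 4.2 × 7.5 + 4.7 × 7.8 + 0.77 × 3.9
      = 31.5 + 36.66 + 3.003 = 71.2 mm.

total ≈ 71.2 mm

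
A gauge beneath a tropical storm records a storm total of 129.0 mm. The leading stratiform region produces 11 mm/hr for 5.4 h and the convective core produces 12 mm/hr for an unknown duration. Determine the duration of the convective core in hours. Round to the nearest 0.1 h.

duration ≈ 5.8 h

Known phases: 11 × 5.4 = 59.4 mm.
Remaining depth = 129.0 − 59.4 = 69.6 mm.
Duration = 69.6 / 12 = 5.8 h.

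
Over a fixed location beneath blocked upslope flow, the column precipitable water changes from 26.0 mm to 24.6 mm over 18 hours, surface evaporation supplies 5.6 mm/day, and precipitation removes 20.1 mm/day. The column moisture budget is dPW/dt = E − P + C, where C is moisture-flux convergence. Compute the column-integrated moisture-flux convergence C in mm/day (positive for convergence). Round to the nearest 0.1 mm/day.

dPW/dt = (24.6 − 26.0) mm / (18/24 day) = -1.867 mm/day.
C = dPW/dt − E + P = (-1.867) − 5.6 + 20.1 = 12.6 mm/day.

C ≈ 12.6 mm/day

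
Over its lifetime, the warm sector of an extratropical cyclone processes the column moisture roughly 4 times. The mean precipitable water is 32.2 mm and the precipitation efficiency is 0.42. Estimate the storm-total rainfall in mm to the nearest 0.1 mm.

Each cycle deposits ε × PW = 0.42 × 32.2 = 13.524 mm.
Over 4 cycles: 4 × 13.524 = 54.1 mm.

rainfall ≈ 54.1 mm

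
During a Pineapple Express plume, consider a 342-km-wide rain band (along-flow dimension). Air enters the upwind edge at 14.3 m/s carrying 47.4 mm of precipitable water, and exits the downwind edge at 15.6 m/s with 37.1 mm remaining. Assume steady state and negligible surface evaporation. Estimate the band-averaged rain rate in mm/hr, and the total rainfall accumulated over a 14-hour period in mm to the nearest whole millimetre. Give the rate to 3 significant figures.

Column moisture flux per unit crosswind length is F = V × PW.
Inflow: F_in = 14.3 × 47.4 = 677.82 mm·m/s
Outflow: F_out = 15.6 × 37.1 = 578.76 mm·m/s
Steady-state rate R = (F_in − F_out)/L = (677.82 − 578.76) / 342000 m = 2.896e-04 mm/s.
R = 2.896e-04 × 3600 = 1.04 mm/hr.
Over 14 h: total = 1.04 × 14 = 14.56 ≈ 15 mm.

R ≈ 1.04 mm/hr; total ≈ 15 mm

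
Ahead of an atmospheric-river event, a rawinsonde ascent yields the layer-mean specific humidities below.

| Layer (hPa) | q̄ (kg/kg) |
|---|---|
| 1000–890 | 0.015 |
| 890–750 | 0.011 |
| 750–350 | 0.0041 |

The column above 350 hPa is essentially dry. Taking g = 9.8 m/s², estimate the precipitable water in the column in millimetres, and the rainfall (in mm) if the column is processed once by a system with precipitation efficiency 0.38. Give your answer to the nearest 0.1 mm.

Precipitable water is the column-integrated vapour mass per unit area: PW = (1/g) Σ q̄ Δp, with q in kg/kg and Δp in Pa (1 kg/m² of water = 1 mm).
Layer 1000–890 hPa: Δp = 110 hPa = 11000 Pa, q̄ = 0.015 kg/kg → 0.015 × 11000 / 9.8 = 16.84 mm
Layer 890–750 hPa: Δp = 140 hPa = 14000 Pa, q̄ = 0.011 kg/kg → 0.011 × 14000 / 9.8 = 15.71 mm
Layer 750–350 hPa: Δp = 400 hPa = 40000 Pa, q̄ = 0.0041 kg/kg → 0.0041 × 40000 / 9.8 = 16.73 mm
PW = 16.84 + 15.71 + 16.73 = 49.28 ≈ 49.3 mm.
Rainfall = ε × PW = 0.38 × 49.3 = 18.7 mm.

PW ≈ 49.3 mm; rainfall ≈ 18.7 mm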